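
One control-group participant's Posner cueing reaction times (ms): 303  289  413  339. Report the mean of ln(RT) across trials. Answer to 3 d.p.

5.807

ln(RT): 5.7137, 5.6664, 6.0234, 5.8260
Σ ln(RT) = 23.2296
Mean = 23.2296/4 = 5.80740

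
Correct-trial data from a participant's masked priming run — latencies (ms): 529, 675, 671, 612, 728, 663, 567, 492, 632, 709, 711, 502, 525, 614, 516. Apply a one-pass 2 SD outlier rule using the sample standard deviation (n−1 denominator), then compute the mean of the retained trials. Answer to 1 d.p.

609.7 ms

n = 15, ΣRT = 9146, M = 609.733
Σ(x−M)² = 95242.93; s = √(95242.93/14) = 82.481
Cutoffs: 609.733 ± 2·82.481 → [444.8, 774.7]
No RTs fall outside the cutoffs; all 15 retained. Mean = 9146/15 = 609.733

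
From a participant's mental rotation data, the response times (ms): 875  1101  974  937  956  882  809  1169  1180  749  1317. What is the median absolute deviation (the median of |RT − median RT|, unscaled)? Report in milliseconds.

Sorted: 749, 809, 875, 882, 937, 956, 974, 1101, 1169, 1180, 1317 → median = 956
|x − 956|: 81, 145, 18, 19, 0, 74, 147, 213, 224, 207, 361
Sorted deviations: 0, 18, 19, 74, 81, 145, 147, 207, 213, 224, 361 → MAD = 145

145 ms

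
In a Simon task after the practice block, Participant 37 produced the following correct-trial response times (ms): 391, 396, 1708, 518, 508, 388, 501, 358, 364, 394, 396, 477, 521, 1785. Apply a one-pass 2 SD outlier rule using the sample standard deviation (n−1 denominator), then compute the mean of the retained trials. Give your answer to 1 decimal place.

434.3 ms

n = 14, ΣRT = 8705, M = 621.786
Σ(x−M)² = 3000156.36; s = √(3000156.36/13) = 480.397
Cutoffs: 621.786 ± 2·480.397 → [-339.0, 1582.6]
Outside: 1708, 1785 → excluded.
Retained (n=12): Σ = 5212, mean = 5212/12 = 434.333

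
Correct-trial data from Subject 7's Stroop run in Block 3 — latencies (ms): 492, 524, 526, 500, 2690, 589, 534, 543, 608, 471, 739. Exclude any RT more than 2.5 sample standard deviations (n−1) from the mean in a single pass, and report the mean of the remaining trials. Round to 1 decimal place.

n = 11, ΣRT = 8216, M = 746.909
Σ(x−M)² = 4207362.91; s = √(4207362.91/10) = 648.642
Cutoffs: 746.909 ± 2.5·648.642 → [-874.7, 2368.5]
Outside: 2690 → excluded.
Retained (n=10): Σ = 5526, mean = 5526/10 = 552.600

552.6 ms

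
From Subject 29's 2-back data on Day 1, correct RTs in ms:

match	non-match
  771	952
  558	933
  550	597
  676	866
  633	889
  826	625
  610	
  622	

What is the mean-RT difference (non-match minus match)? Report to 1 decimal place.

154.6 ms

M(match) = 5246/8 = 655.750
M(non-match) = 4862/6 = 810.333
Difference = 810.333 − 655.750 = 154.583 ms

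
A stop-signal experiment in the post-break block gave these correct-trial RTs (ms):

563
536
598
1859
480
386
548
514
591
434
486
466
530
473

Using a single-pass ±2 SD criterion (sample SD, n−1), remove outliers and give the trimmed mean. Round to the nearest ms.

n = 14, ΣRT = 8464, M = 604.571
Σ(x−M)² = 1740171.43; s = √(1740171.43/13) = 365.868
Cutoffs: 604.571 ± 2·365.868 → [-127.2, 1336.3]
Outside: 1859 → excluded.
Retained (n=13): Σ = 6605, mean = 6605/13 = 508.077

508 ms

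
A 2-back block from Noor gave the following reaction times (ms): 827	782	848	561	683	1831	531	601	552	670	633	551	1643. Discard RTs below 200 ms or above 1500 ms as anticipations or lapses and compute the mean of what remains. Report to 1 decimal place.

658.1 ms

Excluded: 1643, 1831
Retained (n=11): Σ = 7239
Mean = 7239/11 = 658.0909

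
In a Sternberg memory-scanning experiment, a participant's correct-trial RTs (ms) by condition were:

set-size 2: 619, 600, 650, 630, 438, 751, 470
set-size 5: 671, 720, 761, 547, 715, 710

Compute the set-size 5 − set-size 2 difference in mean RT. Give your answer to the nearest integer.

93 ms

M(set-size 2) = 4158/7 = 594.000
M(set-size 5) = 4124/6 = 687.333
Difference = 687.333 − 594.000 = 93.333 ms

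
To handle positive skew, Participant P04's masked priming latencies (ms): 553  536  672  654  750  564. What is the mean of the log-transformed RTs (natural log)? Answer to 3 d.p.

6.425

ln(RT): 6.3154, 6.2841, 6.5103, 6.4831, 6.6201, 6.3351
Σ ln(RT) = 38.5480
Mean = 38.5480/6 = 6.42466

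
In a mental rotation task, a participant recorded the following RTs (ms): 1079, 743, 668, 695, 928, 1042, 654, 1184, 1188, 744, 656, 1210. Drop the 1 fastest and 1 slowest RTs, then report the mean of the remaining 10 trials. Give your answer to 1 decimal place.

Sorted: 654, 656, 668, 695, 743, 744, 928, 1042, 1079, 1184, 1188, 1210
Drop lowest 1 (654) and highest 1 (1210)
Remaining (n=10): Σ = 8927, mean = 8927/10 = 892.700

892.7 ms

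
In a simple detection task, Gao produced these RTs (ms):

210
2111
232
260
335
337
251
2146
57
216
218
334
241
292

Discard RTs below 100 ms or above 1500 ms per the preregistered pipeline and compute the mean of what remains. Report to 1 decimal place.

266.0 ms

Excluded: 57, 2111, 2146
Retained (n=11): Σ = 2926
Mean = 2926/11 = 266.0000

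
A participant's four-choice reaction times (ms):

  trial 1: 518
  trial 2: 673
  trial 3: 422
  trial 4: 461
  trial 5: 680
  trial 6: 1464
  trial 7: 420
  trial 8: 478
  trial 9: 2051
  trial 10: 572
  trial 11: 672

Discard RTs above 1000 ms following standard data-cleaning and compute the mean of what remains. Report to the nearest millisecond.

544 ms

Excluded: 1464, 2051
Retained (n=9): Σ = 4896
Mean = 4896/9 = 544.0000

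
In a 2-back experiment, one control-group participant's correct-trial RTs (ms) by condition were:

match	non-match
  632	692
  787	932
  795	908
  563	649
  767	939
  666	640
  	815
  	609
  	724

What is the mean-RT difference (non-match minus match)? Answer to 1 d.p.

65.9 ms

M(match) = 4210/6 = 701.667
M(non-match) = 6908/9 = 767.556
Difference = 767.556 − 701.667 = 65.889 ms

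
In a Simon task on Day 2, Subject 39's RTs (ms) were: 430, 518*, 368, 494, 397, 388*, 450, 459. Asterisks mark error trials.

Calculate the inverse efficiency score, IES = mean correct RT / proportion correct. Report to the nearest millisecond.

Correct trials (n=6): 430, 368, 494, 397, 450, 459
Mean correct RT = 2598/6 = 433.0000 ms
Proportion correct = 6/8
IES = 433.0000 / (6/8) = 577.333 ms

577 ms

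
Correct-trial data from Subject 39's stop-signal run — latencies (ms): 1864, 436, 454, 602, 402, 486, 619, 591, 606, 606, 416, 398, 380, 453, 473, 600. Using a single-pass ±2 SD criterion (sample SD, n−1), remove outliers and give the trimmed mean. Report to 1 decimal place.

n = 16, ΣRT = 9386, M = 586.625
Σ(x−M)² = 1856561.75; s = √(1856561.75/15) = 351.811
Cutoffs: 586.625 ± 2·351.811 → [-117.0, 1290.2]
Outside: 1864 → excluded.
Retained (n=15): Σ = 7522, mean = 7522/15 = 501.467

501.5 ms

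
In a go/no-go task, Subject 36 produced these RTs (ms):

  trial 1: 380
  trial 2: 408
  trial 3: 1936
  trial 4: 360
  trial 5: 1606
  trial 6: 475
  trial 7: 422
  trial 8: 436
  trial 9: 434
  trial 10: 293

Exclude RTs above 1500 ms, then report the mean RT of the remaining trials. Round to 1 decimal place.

Excluded: 1606, 1936
Retained (n=8): Σ = 3208
Mean = 3208/8 = 401.0000

401.0 ms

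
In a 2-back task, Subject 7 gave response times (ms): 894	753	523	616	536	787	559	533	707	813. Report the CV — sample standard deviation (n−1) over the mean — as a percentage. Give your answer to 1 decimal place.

20.2%

n = 10, Σ = 6721, M = 672.1000
Σ(x−M)² = 166098.900; s = √(166098.900/9) = 135.8508
CV = 135.8508 / 672.1000 = 0.20213 = 20.213%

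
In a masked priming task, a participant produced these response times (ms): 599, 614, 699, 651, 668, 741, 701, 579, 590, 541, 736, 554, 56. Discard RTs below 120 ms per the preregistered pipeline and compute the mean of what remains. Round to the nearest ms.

Excluded: 56
Retained (n=12): Σ = 7673
Mean = 7673/12 = 639.4167

639 ms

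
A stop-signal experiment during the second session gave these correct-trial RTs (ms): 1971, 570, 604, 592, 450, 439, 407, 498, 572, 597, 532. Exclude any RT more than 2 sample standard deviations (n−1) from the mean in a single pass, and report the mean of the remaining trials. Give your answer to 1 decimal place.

526.1 ms

n = 11, ΣRT = 7232, M = 657.455
Σ(x−M)² = 1945800.73; s = √(1945800.73/10) = 441.112
Cutoffs: 657.455 ± 2·441.112 → [-224.8, 1539.7]
Outside: 1971 → excluded.
Retained (n=10): Σ = 5261, mean = 5261/10 = 526.100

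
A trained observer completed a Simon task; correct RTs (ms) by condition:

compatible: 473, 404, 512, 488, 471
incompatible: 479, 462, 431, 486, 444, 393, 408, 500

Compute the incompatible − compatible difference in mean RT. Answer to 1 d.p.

-19.2 ms

M(compatible) = 2348/5 = 469.600
M(incompatible) = 3603/8 = 450.375
Difference = 450.375 − 469.600 = -19.225 ms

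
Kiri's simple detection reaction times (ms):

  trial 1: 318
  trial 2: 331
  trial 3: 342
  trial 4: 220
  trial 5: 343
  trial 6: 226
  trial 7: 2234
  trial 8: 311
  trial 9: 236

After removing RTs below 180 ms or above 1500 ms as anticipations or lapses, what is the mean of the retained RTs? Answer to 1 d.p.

290.9 ms

Excluded: 2234
Retained (n=8): Σ = 2327
Mean = 2327/8 = 290.8750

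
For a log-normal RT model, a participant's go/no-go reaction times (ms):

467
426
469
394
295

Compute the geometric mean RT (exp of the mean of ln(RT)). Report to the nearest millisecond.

405 ms

ln(RT): 6.1463, 6.0544, 6.1506, 5.9764, 5.6870
Mean ln(RT) = 30.0147/5 = 6.00294
Geometric mean = exp(6.00294) = 404.62 ms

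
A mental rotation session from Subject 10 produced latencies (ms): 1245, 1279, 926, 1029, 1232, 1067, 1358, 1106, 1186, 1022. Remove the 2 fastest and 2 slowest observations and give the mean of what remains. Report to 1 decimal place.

Sorted: 926, 1022, 1029, 1067, 1106, 1186, 1232, 1245, 1279, 1358
Drop lowest 2 (926, 1022) and highest 2 (1279, 1358)
Remaining (n=6): Σ = 6865, mean = 6865/6 = 1144.167

1144.2 ms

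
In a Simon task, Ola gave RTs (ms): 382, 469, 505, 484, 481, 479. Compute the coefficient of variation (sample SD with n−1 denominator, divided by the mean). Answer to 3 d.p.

n = 6, Σ = 2800, M = 466.6667
Σ(x−M)² = 9301.333; s = √(9301.333/5) = 43.1308
CV = 43.1308 / 466.6667 = 0.09242

0.092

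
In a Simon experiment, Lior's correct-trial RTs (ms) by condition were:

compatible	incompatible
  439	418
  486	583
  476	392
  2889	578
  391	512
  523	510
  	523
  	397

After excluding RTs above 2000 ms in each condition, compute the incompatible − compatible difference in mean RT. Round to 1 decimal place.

26.1 ms

compatible: exclude 2889
M(compatible) = 2315/5 = 463.000
M(incompatible) = 3913/8 = 489.125
Difference = 489.125 − 463.000 = 26.125 ms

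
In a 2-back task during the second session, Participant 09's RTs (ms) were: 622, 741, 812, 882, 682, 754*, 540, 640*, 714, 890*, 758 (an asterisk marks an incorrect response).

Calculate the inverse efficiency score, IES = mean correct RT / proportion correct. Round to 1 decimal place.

Correct trials (n=8): 622, 741, 812, 882, 682, 540, 714, 758
Mean correct RT = 5751/8 = 718.8750 ms
Proportion correct = 8/11
IES = 718.8750 / (8/11) = 988.453 ms

988.5 ms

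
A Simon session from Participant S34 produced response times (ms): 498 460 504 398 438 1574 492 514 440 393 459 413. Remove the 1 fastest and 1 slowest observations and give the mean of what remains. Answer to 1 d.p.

461.6 ms

Sorted: 393, 398, 413, 438, 440, 459, 460, 492, 498, 504, 514, 1574
Drop lowest 1 (393) and highest 1 (1574)
Remaining (n=10): Σ = 4616, mean = 4616/10 = 461.600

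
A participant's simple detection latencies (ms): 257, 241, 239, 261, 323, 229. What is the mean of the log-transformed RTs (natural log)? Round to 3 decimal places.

ln(RT): 5.5491, 5.4848, 5.4765, 5.5645, 5.7777, 5.4337
Σ ln(RT) = 33.2862
Mean = 33.2862/6 = 5.54771

5.548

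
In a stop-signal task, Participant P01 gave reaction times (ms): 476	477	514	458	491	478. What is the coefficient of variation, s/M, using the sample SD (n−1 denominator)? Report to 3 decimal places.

n = 6, Σ = 2894, M = 482.3333
Σ(x−M)² = 1757.333; s = √(1757.333/5) = 18.7474
CV = 18.7474 / 482.3333 = 0.03887

0.039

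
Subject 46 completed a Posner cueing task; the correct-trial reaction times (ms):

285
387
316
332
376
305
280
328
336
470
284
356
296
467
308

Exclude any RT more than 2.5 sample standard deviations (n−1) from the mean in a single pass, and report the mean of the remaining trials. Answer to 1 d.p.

n = 15, ΣRT = 5126, M = 341.733
Σ(x−M)² = 51490.93; s = √(51490.93/14) = 60.646
Cutoffs: 341.733 ± 2.5·60.646 → [190.1, 493.3]
No RTs fall outside the cutoffs; all 15 retained. Mean = 5126/15 = 341.733

341.7 ms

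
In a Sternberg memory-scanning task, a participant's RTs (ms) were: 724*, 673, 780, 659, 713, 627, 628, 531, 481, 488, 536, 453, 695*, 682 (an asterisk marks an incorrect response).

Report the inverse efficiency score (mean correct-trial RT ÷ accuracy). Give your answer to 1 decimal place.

705.0 ms

Correct trials (n=12): 673, 780, 659, 713, 627, 628, 531, 481, 488, 536, 453, 682
Mean correct RT = 7251/12 = 604.2500 ms
Proportion correct = 12/14
IES = 604.2500 / (12/14) = 704.958 ms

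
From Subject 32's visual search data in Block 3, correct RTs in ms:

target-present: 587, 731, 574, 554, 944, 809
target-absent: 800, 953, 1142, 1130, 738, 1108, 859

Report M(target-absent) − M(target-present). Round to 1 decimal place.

M(target-present) = 4199/6 = 699.833
M(target-absent) = 6730/7 = 961.429
Difference = 961.429 − 699.833 = 261.595 ms

261.6 ms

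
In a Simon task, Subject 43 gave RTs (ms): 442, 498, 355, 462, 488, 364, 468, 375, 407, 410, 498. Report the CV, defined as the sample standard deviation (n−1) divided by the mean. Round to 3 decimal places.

n = 11, Σ = 4767, M = 433.3636
Σ(x−M)² = 29034.545; s = √(29034.545/10) = 53.8837
CV = 53.8837 / 433.3636 = 0.12434

0.124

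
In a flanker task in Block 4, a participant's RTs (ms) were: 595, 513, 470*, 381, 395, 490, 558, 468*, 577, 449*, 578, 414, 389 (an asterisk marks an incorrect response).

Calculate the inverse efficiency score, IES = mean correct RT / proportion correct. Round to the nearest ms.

636 ms

Correct trials (n=10): 595, 513, 381, 395, 490, 558, 577, 578, 414, 389
Mean correct RT = 4890/10 = 489.0000 ms
Proportion correct = 10/13
IES = 489.0000 / (10/13) = 635.700 ms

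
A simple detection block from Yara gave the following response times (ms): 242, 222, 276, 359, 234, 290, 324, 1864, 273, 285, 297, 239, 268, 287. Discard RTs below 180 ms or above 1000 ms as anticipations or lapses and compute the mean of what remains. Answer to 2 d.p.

276.62 ms

Excluded: 1864
Retained (n=13): Σ = 3596
Mean = 3596/13 = 276.6154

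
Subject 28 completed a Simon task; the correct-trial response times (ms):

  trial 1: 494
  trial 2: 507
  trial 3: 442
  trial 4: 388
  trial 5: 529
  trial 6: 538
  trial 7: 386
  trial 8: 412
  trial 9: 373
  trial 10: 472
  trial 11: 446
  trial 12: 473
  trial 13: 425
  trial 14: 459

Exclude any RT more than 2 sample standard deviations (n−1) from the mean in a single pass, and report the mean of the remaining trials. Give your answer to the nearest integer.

453 ms

n = 14, ΣRT = 6344, M = 453.143
Σ(x−M)² = 36143.71; s = √(36143.71/13) = 52.728
Cutoffs: 453.143 ± 2·52.728 → [347.7, 558.6]
No RTs fall outside the cutoffs; all 14 retained. Mean = 6344/14 = 453.143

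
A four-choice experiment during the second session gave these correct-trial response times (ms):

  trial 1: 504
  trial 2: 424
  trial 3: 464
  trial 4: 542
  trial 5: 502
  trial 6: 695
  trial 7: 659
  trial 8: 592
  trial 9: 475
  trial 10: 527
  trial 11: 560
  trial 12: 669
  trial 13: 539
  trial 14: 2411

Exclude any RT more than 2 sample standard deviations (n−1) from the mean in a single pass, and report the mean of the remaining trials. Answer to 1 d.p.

n = 14, ΣRT = 9563, M = 683.071
Σ(x−M)² = 3298370.93; s = √(3298370.93/13) = 503.707
Cutoffs: 683.071 ± 2·503.707 → [-324.3, 1690.5]
Outside: 2411 → excluded.
Retained (n=13): Σ = 7152, mean = 7152/13 = 550.154

550.2 ms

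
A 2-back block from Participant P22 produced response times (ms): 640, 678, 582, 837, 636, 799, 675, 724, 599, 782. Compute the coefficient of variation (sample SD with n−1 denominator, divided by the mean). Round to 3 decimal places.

0.126

n = 10, Σ = 6952, M = 695.2000
Σ(x−M)² = 68569.600; s = √(68569.600/9) = 87.2860
CV = 87.2860 / 695.2000 = 0.12556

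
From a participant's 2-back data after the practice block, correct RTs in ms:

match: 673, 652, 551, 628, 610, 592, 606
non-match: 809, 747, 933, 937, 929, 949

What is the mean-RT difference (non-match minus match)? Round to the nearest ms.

M(match) = 4312/7 = 616.000
M(non-match) = 5304/6 = 884.000
Difference = 884.000 − 616.000 = 268.000 ms

268 ms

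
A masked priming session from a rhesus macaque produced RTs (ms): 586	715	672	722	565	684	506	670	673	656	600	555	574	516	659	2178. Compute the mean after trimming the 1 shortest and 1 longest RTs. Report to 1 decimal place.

Sorted: 506, 516, 555, 565, 574, 586, 600, 656, 659, 670, 672, 673, 684, 715, 722, 2178
Drop lowest 1 (506) and highest 1 (2178)
Remaining (n=14): Σ = 8847, mean = 8847/14 = 631.929

631.9 ms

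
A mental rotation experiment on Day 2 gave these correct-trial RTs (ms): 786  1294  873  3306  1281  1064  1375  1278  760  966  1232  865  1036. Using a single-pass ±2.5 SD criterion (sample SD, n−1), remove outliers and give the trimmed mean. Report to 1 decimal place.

1067.5 ms

n = 13, ΣRT = 16116, M = 1239.692
Σ(x−M)² = 5152182.77; s = √(5152182.77/12) = 655.247
Cutoffs: 1239.692 ± 2.5·655.247 → [-398.4, 2877.8]
Outside: 3306 → excluded.
Retained (n=12): Σ = 12810, mean = 12810/12 = 1067.500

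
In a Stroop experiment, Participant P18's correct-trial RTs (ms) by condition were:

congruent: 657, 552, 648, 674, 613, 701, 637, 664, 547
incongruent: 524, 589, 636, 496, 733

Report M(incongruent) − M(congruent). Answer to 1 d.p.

M(congruent) = 5693/9 = 632.556
M(incongruent) = 2978/5 = 595.600
Difference = 595.600 − 632.556 = -36.956 ms

-37.0 ms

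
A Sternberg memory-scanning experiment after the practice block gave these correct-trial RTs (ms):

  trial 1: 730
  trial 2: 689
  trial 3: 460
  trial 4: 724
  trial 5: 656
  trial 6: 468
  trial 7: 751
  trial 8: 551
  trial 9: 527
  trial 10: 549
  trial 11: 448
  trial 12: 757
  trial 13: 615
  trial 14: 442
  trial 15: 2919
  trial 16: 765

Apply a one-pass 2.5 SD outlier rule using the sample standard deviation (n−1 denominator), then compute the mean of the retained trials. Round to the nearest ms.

n = 16, ΣRT = 12051, M = 753.188
Σ(x−M)² = 5215954.44; s = √(5215954.44/15) = 589.687
Cutoffs: 753.188 ± 2.5·589.687 → [-721.0, 2227.4]
Outside: 2919 → excluded.
Retained (n=15): Σ = 9132, mean = 9132/15 = 608.800

609 ms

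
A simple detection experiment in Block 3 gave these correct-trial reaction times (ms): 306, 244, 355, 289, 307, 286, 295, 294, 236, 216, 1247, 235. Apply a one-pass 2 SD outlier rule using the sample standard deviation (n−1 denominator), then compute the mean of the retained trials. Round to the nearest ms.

278 ms

n = 12, ΣRT = 4310, M = 359.167
Σ(x−M)² = 876801.67; s = √(876801.67/11) = 282.328
Cutoffs: 359.167 ± 2·282.328 → [-205.5, 923.8]
Outside: 1247 → excluded.
Retained (n=11): Σ = 3063, mean = 3063/11 = 278.455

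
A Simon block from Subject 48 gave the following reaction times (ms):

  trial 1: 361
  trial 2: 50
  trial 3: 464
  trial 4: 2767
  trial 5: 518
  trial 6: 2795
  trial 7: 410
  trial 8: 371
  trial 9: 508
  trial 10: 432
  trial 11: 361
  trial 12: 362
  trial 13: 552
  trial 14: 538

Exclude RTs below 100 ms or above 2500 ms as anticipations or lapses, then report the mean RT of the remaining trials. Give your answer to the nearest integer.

Excluded: 50, 2767, 2795
Retained (n=11): Σ = 4877
Mean = 4877/11 = 443.3636

443 ms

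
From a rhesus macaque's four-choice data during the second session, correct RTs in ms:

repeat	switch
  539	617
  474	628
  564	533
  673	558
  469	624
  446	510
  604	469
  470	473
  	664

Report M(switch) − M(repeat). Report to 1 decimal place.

M(repeat) = 4239/8 = 529.875
M(switch) = 5076/9 = 564.000
Difference = 564.000 − 529.875 = 34.125 ms

34.1 ms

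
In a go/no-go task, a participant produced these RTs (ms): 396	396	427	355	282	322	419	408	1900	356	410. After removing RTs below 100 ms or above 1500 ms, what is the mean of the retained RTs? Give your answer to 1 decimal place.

Excluded: 1900
Retained (n=10): Σ = 3771
Mean = 3771/10 = 377.1000

377.1 ms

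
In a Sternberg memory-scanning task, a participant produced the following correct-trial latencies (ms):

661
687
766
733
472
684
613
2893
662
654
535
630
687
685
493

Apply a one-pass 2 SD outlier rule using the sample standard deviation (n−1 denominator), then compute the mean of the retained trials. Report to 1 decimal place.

640.1 ms

n = 15, ΣRT = 11855, M = 790.333
Σ(x−M)² = 4832719.33; s = √(4832719.33/14) = 587.532
Cutoffs: 790.333 ± 2·587.532 → [-384.7, 1965.4]
Outside: 2893 → excluded.
Retained (n=14): Σ = 8962, mean = 8962/14 = 640.143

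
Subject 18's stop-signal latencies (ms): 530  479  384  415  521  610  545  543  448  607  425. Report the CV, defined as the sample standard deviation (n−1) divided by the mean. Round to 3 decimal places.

n = 11, Σ = 5507, M = 500.6364
Σ(x−M)² = 58210.545; s = √(58210.545/10) = 76.2958
CV = 76.2958 / 500.6364 = 0.15240

0.152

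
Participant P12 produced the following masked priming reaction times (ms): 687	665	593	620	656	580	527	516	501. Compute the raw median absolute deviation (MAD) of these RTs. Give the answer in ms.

Sorted: 501, 516, 527, 580, 593, 620, 656, 665, 687 → median = 593
|x − 593|: 94, 72, 0, 27, 63, 13, 66, 77, 92
Sorted deviations: 0, 13, 27, 63, 66, 72, 77, 92, 94 → MAD = 66

66 ms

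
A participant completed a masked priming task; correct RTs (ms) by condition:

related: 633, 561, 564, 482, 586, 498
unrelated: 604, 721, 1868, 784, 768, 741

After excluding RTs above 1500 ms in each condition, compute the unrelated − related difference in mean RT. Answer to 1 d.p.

unrelated: exclude 1868
M(related) = 3324/6 = 554.000
M(unrelated) = 3618/5 = 723.600
Difference = 723.600 − 554.000 = 169.600 ms

169.6 ms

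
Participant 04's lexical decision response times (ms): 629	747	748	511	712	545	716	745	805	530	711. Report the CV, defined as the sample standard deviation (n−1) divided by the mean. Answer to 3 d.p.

n = 11, Σ = 7399, M = 672.6364
Σ(x−M)² = 103534.545; s = √(103534.545/10) = 101.7519
CV = 101.7519 / 672.6364 = 0.15127

0.151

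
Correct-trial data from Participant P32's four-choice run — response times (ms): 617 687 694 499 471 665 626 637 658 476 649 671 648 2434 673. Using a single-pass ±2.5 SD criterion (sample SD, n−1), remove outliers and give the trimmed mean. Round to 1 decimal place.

619.4 ms

n = 15, ΣRT = 11105, M = 740.333
Σ(x−M)² = 3151775.33; s = √(3151775.33/14) = 474.475
Cutoffs: 740.333 ± 2.5·474.475 → [-445.9, 1926.5]
Outside: 2434 → excluded.
Retained (n=14): Σ = 8671, mean = 8671/14 = 619.357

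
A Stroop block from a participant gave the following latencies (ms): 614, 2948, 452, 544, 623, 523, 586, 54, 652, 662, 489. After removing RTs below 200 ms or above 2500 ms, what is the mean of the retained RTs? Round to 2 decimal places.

571.67 ms

Excluded: 54, 2948
Retained (n=9): Σ = 5145
Mean = 5145/9 = 571.6667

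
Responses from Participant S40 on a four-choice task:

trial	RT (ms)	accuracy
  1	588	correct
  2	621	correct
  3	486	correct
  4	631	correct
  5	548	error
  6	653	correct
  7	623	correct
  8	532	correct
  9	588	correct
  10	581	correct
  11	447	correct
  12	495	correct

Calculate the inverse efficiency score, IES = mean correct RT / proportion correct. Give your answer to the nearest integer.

Correct trials (n=11): 588, 621, 486, 631, 653, 623, 532, 588, 581, 447, 495
Mean correct RT = 6245/11 = 567.7273 ms
Proportion correct = 11/12
IES = 567.7273 / (11/12) = 619.339 ms

619 ms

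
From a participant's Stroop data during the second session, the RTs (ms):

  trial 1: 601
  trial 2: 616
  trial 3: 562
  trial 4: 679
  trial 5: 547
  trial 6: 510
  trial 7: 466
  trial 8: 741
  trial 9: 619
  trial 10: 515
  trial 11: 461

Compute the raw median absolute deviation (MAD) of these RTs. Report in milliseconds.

54 ms

Sorted: 461, 466, 510, 515, 547, 562, 601, 616, 619, 679, 741 → median = 562
|x − 562|: 39, 54, 0, 117, 15, 52, 96, 179, 57, 47, 101
Sorted deviations: 0, 15, 39, 47, 52, 54, 57, 96, 101, 117, 179 → MAD = 54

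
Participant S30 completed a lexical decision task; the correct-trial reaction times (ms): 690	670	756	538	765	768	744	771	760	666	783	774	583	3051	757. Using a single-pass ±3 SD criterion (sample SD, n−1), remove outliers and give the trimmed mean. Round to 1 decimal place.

n = 15, ΣRT = 13076, M = 871.733
Σ(x−M)² = 5165080.93; s = √(5165080.93/14) = 607.400
Cutoffs: 871.733 ± 3·607.400 → [-950.5, 2693.9]
Outside: 3051 → excluded.
Retained (n=14): Σ = 10025, mean = 10025/14 = 716.071

716.1 ms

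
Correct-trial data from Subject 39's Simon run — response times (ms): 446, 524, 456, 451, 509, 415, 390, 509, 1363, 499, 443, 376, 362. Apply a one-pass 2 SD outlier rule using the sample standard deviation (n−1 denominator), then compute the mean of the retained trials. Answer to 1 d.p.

n = 13, ΣRT = 6743, M = 518.692
Σ(x−M)² = 805212.77; s = √(805212.77/12) = 259.039
Cutoffs: 518.692 ± 2·259.039 → [0.6, 1036.8]
Outside: 1363 → excluded.
Retained (n=12): Σ = 5380, mean = 5380/12 = 448.333

448.3 ms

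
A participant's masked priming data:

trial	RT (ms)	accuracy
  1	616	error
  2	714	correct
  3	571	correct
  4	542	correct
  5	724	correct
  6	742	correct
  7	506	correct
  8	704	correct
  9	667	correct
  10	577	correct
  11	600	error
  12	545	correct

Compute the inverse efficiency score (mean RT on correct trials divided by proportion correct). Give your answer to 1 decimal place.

Correct trials (n=10): 714, 571, 542, 724, 742, 506, 704, 667, 577, 545
Mean correct RT = 6292/10 = 629.2000 ms
Proportion correct = 10/12
IES = 629.2000 / (10/12) = 755.040 ms

755.0 ms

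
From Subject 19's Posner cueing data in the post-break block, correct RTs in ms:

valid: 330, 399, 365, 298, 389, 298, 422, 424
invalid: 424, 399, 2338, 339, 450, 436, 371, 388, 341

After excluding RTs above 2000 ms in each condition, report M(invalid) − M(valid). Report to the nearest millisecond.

28 ms

invalid: exclude 2338
M(valid) = 2925/8 = 365.625
M(invalid) = 3148/8 = 393.500
Difference = 393.500 − 365.625 = 27.875 ms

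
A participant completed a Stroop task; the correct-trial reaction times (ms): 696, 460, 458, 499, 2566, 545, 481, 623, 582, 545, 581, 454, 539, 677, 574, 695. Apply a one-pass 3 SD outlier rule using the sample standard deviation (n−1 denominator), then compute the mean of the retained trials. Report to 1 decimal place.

560.6 ms

n = 16, ΣRT = 10975, M = 685.938
Σ(x−M)² = 3868264.94; s = √(3868264.94/15) = 507.823
Cutoffs: 685.938 ± 3·507.823 → [-837.5, 2209.4]
Outside: 2566 → excluded.
Retained (n=15): Σ = 8409, mean = 8409/15 = 560.600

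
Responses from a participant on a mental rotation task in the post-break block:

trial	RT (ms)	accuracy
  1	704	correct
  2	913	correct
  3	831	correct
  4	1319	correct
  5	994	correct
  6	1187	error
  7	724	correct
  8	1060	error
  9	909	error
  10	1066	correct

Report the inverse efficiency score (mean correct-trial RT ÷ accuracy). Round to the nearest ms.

Correct trials (n=7): 704, 913, 831, 1319, 994, 724, 1066
Mean correct RT = 6551/7 = 935.8571 ms
Proportion correct = 7/10
IES = 935.8571 / (7/10) = 1336.939 ms

1337 ms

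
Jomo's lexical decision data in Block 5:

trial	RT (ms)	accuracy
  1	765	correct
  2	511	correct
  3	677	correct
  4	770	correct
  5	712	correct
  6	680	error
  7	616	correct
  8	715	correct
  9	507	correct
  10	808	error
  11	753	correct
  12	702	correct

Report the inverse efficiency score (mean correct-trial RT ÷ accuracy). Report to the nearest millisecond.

807 ms

Correct trials (n=10): 765, 511, 677, 770, 712, 616, 715, 507, 753, 702
Mean correct RT = 6728/10 = 672.8000 ms
Proportion correct = 10/12
IES = 672.8000 / (10/12) = 807.360 ms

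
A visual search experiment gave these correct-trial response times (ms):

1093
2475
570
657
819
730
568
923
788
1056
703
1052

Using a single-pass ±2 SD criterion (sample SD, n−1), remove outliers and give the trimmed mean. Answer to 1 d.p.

814.5 ms

n = 12, ΣRT = 11434, M = 952.833
Σ(x−M)² = 2897333.67; s = √(2897333.67/11) = 513.219
Cutoffs: 952.833 ± 2·513.219 → [-73.6, 1979.3]
Outside: 2475 → excluded.
Retained (n=11): Σ = 8959, mean = 8959/11 = 814.455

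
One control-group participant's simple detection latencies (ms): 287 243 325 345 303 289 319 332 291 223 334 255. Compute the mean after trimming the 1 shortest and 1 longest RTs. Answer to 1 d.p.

Sorted: 223, 243, 255, 287, 289, 291, 303, 319, 325, 332, 334, 345
Drop lowest 1 (223) and highest 1 (345)
Remaining (n=10): Σ = 2978, mean = 2978/10 = 297.800

297.8 ms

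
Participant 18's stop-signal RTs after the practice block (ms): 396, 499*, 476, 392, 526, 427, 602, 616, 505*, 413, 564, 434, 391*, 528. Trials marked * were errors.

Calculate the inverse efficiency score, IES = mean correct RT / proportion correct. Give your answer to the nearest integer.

Correct trials (n=11): 396, 476, 392, 526, 427, 602, 616, 413, 564, 434, 528
Mean correct RT = 5374/11 = 488.5455 ms
Proportion correct = 11/14
IES = 488.5455 / (11/14) = 621.785 ms

622 ms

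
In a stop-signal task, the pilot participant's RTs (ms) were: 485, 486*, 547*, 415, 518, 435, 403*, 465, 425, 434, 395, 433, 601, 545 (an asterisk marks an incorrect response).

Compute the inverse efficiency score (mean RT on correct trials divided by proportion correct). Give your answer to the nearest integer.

Correct trials (n=11): 485, 415, 518, 435, 465, 425, 434, 395, 433, 601, 545
Mean correct RT = 5151/11 = 468.2727 ms
Proportion correct = 11/14
IES = 468.2727 / (11/14) = 595.983 ms

596 ms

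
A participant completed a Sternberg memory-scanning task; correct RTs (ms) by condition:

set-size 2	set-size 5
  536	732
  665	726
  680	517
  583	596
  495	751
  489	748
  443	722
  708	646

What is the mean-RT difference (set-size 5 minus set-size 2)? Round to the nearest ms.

105 ms

M(set-size 2) = 4599/8 = 574.875
M(set-size 5) = 5438/8 = 679.750
Difference = 679.750 − 574.875 = 104.875 ms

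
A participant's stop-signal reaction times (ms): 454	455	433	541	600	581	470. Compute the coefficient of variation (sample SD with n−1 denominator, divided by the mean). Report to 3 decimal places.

n = 7, Σ = 3534, M = 504.8571
Σ(x−M)² = 27606.857; s = √(27606.857/6) = 67.8317
CV = 67.8317 / 504.8571 = 0.13436

0.134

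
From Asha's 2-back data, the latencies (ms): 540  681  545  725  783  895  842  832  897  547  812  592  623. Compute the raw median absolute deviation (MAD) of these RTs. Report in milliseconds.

117 ms

Sorted: 540, 545, 547, 592, 623, 681, 725, 783, 812, 832, 842, 895, 897 → median = 725
|x − 725|: 185, 44, 180, 0, 58, 170, 117, 107, 172, 178, 87, 133, 102
Sorted deviations: 0, 44, 58, 87, 102, 107, 117, 133, 170, 172, 178, 180, 185 → MAD = 117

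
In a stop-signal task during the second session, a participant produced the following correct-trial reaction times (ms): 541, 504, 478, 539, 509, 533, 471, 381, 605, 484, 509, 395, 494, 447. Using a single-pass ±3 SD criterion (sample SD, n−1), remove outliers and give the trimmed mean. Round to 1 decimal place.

492.1 ms

n = 14, ΣRT = 6890, M = 492.143
Σ(x−M)² = 44241.71; s = √(44241.71/13) = 58.337
Cutoffs: 492.143 ± 3·58.337 → [317.1, 667.2]
No RTs fall outside the cutoffs; all 14 retained. Mean = 6890/14 = 492.143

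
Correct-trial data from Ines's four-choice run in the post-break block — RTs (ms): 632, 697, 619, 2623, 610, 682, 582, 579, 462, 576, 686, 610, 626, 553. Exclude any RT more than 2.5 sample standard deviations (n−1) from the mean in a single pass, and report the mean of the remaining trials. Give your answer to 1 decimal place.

n = 14, ΣRT = 10537, M = 752.643
Σ(x−M)² = 3814715.21; s = √(3814715.21/13) = 541.701
Cutoffs: 752.643 ± 2.5·541.701 → [-601.6, 2106.9]
Outside: 2623 → excluded.
Retained (n=13): Σ = 7914, mean = 7914/13 = 608.769

608.8 ms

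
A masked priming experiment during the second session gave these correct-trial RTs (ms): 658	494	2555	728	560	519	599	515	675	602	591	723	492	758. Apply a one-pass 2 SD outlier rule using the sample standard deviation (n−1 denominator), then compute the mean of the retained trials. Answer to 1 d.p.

n = 14, ΣRT = 10469, M = 747.786
Σ(x−M)² = 3620094.36; s = √(3620094.36/13) = 527.701
Cutoffs: 747.786 ± 2·527.701 → [-307.6, 1803.2]
Outside: 2555 → excluded.
Retained (n=13): Σ = 7914, mean = 7914/13 = 608.769

608.8 ms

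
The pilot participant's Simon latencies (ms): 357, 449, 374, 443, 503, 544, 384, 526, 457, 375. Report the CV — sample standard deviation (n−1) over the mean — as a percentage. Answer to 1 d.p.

15.3%

n = 10, Σ = 4412, M = 441.2000
Σ(x−M)² = 41151.600; s = √(41151.600/9) = 67.6195
CV = 67.6195 / 441.2000 = 0.15326 = 15.326%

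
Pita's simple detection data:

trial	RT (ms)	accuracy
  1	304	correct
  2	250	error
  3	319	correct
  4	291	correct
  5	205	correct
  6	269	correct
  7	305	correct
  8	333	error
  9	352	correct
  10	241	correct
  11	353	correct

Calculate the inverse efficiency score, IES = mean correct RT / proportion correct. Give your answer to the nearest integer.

358 ms

Correct trials (n=9): 304, 319, 291, 205, 269, 305, 352, 241, 353
Mean correct RT = 2639/9 = 293.2222 ms
Proportion correct = 9/11
IES = 293.2222 / (9/11) = 358.383 ms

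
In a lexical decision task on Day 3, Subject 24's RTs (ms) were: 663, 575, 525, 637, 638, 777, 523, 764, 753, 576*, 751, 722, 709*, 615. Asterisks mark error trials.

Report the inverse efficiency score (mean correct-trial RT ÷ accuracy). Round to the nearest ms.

Correct trials (n=12): 663, 575, 525, 637, 638, 777, 523, 764, 753, 751, 722, 615
Mean correct RT = 7943/12 = 661.9167 ms
Proportion correct = 12/14
IES = 661.9167 / (12/14) = 772.236 ms

772 ms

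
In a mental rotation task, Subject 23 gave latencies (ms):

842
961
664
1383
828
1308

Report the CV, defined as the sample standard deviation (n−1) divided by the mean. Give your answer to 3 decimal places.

0.287

n = 6, Σ = 5986, M = 997.6667
Σ(x−M)² = 410485.333; s = √(410485.333/5) = 286.5259
CV = 286.5259 / 997.6667 = 0.28720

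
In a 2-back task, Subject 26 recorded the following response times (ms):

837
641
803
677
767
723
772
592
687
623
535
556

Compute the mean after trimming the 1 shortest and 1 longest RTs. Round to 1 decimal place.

684.1 ms

Sorted: 535, 556, 592, 623, 641, 677, 687, 723, 767, 772, 803, 837
Drop lowest 1 (535) and highest 1 (837)
Remaining (n=10): Σ = 6841, mean = 6841/10 = 684.100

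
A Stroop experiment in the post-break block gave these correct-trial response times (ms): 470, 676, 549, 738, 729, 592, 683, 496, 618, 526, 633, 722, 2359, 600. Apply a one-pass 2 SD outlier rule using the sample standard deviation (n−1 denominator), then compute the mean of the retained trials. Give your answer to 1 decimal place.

617.8 ms

n = 14, ΣRT = 10391, M = 742.214
Σ(x−M)² = 2911436.36; s = √(2911436.36/13) = 473.241
Cutoffs: 742.214 ± 2·473.241 → [-204.3, 1688.7]
Outside: 2359 → excluded.
Retained (n=13): Σ = 8032, mean = 8032/13 = 617.846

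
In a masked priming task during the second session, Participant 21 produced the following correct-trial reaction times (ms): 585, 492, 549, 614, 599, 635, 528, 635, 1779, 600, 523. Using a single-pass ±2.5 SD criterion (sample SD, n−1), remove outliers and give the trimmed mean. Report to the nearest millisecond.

576 ms

n = 11, ΣRT = 7539, M = 685.364
Σ(x−M)² = 1338134.55; s = √(1338134.55/10) = 365.805
Cutoffs: 685.364 ± 2.5·365.805 → [-229.1, 1599.9]
Outside: 1779 → excluded.
Retained (n=10): Σ = 5760, mean = 5760/10 = 576.000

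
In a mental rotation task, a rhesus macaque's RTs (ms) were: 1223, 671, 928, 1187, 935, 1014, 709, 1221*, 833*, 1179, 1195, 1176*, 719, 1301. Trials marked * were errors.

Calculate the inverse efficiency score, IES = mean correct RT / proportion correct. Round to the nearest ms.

Correct trials (n=11): 1223, 671, 928, 1187, 935, 1014, 709, 1179, 1195, 719, 1301
Mean correct RT = 11061/11 = 1005.5455 ms
Proportion correct = 11/14
IES = 1005.5455 / (11/14) = 1279.785 ms

1280 ms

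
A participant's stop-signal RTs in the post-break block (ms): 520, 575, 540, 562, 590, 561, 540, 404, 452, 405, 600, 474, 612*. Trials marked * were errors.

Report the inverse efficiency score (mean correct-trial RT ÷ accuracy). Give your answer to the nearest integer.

Correct trials (n=12): 520, 575, 540, 562, 590, 561, 540, 404, 452, 405, 600, 474
Mean correct RT = 6223/12 = 518.5833 ms
Proportion correct = 12/13
IES = 518.5833 / (12/13) = 561.799 ms

562 ms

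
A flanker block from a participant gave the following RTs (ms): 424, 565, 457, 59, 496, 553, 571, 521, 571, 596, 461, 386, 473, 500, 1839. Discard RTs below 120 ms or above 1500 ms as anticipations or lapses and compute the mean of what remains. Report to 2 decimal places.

505.69 ms

Excluded: 59, 1839
Retained (n=13): Σ = 6574
Mean = 6574/13 = 505.6923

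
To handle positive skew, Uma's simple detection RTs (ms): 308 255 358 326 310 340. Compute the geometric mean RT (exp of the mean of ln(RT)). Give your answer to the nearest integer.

314 ms

ln(RT): 5.7301, 5.5413, 5.8805, 5.7869, 5.7366, 5.8289
Mean ln(RT) = 34.5043/6 = 5.75072
Geometric mean = exp(5.75072) = 314.42 ms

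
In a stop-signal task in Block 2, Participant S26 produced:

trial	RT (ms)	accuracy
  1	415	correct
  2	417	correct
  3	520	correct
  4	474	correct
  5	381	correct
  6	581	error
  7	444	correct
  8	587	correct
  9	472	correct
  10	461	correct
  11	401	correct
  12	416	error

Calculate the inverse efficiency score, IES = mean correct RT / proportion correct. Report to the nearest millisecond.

549 ms

Correct trials (n=10): 415, 417, 520, 474, 381, 444, 587, 472, 461, 401
Mean correct RT = 4572/10 = 457.2000 ms
Proportion correct = 10/12
IES = 457.2000 / (10/12) = 548.640 ms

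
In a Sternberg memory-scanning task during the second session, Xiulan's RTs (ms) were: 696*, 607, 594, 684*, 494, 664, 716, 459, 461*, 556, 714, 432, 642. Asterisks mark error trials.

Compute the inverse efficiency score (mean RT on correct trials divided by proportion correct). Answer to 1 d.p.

Correct trials (n=10): 607, 594, 494, 664, 716, 459, 556, 714, 432, 642
Mean correct RT = 5878/10 = 587.8000 ms
Proportion correct = 10/13
IES = 587.8000 / (10/13) = 764.140 ms

764.1 ms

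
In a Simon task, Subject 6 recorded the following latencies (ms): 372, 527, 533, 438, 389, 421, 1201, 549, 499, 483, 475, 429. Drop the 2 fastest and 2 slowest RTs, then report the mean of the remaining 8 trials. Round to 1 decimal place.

475.6 ms

Sorted: 372, 389, 421, 429, 438, 475, 483, 499, 527, 533, 549, 1201
Drop lowest 2 (372, 389) and highest 2 (549, 1201)
Remaining (n=8): Σ = 3805, mean = 3805/8 = 475.625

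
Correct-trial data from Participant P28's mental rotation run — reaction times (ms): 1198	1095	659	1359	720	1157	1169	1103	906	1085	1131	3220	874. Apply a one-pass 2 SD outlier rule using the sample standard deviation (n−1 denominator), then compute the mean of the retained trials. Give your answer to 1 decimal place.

n = 13, ΣRT = 15676, M = 1205.846
Σ(x−M)² = 4862263.69; s = √(4862263.69/12) = 636.544
Cutoffs: 1205.846 ± 2·636.544 → [-67.2, 2478.9]
Outside: 3220 → excluded.
Retained (n=12): Σ = 12456, mean = 12456/12 = 1038.000

1038.0 ms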